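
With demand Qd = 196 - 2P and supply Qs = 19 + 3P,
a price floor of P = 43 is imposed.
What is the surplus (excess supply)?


At P = 43:
Qd = 196 - 2*43 = 110
Qs = 19 + 3*43 = 148
Surplus = Qs - Qd = 148 - 110 = 38

38


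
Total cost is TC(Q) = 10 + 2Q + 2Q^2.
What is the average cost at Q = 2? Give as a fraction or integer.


TC(2) = 10 + 2*2 + 2*2^2
TC(2) = 10 + 4 + 8 = 22
AC = TC/Q = 22/2 = 11

11


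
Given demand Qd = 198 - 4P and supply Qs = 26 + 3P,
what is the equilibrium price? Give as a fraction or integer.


At equilibrium, Qd = Qs.
198 - 4P = 26 + 3P
198 - 26 = 4P + 3P
172 = 7P
P* = 172/7 = 172/7

172/7


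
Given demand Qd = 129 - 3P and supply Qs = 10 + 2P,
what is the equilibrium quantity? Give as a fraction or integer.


First find equilibrium price:
129 - 3P = 10 + 2P
P* = 119/5 = 119/5
Then substitute into demand:
Q* = 129 - 3 * 119/5 = 288/5

288/5


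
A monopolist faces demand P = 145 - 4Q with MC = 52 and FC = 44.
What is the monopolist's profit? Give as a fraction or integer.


MR = MC: 145 - 8Q = 52
Q* = 93/8
P* = 145 - 4*93/8 = 197/2
Profit = (P* - MC)*Q* - FC
= (197/2 - 52)*93/8 - 44
= 93/2*93/8 - 44
= 8649/16 - 44 = 7945/16

7945/16


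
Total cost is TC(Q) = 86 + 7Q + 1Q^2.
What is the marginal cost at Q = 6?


MC = dTC/dQ = 7 + 2*1*Q
At Q = 6:
MC = 7 + 2*6
MC = 7 + 12 = 19

19


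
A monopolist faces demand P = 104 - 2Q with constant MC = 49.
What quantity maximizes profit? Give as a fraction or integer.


TR = P*Q = (104 - 2Q)Q = 104Q - 2Q^2
MR = dTR/dQ = 104 - 4Q
Set MR = MC:
104 - 4Q = 49
55 = 4Q
Q* = 55/4 = 55/4

55/4


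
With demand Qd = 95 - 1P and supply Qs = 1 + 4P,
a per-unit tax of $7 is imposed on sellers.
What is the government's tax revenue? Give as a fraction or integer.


With tax on sellers, new supply: Qs' = 1 + 4(P - 7)
= 4P - 27
New equilibrium quantity:
Q_new = 353/5
Tax revenue = tax * Q_new = 7 * 353/5 = 2471/5

2471/5


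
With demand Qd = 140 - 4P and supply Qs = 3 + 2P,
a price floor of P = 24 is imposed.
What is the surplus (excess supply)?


At P = 24:
Qd = 140 - 4*24 = 44
Qs = 3 + 2*24 = 51
Surplus = Qs - Qd = 51 - 44 = 7

7


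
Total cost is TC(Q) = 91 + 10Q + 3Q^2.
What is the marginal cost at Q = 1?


MC = dTC/dQ = 10 + 2*3*Q
At Q = 1:
MC = 10 + 6*1
MC = 10 + 6 = 16

16


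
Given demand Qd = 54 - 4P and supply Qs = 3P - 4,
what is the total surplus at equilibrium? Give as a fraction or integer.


Find equilibrium: 54 - 4P = 3P - 4
54 + 4 = 7P
P* = 58/7 = 58/7
Q* = 3*58/7 - 4 = 146/7
Inverse demand: P = 27/2 - Q/4, so P_max = 27/2
Inverse supply: P = 4/3 + Q/3, so P_min = 4/3
CS = (1/2) * 146/7 * (27/2 - 58/7) = 5329/98
PS = (1/2) * 146/7 * (58/7 - 4/3) = 10658/147
TS = CS + PS = 5329/98 + 10658/147 = 5329/42

5329/42


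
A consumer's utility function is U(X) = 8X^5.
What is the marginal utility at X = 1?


MU = dU/dX = 8*5*X^(5-1)
MU = 40*X^4
At X = 1:
MU = 40 * 1^4
MU = 40 * 1 = 40

40


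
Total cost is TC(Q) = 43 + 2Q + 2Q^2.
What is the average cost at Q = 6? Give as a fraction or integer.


TC(6) = 43 + 2*6 + 2*6^2
TC(6) = 43 + 12 + 72 = 127
AC = TC/Q = 127/6 = 127/6

127/6


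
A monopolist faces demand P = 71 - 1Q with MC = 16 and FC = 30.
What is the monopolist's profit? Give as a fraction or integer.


MR = MC: 71 - 2Q = 16
Q* = 55/2
P* = 71 - 1*55/2 = 87/2
Profit = (P* - MC)*Q* - FC
= (87/2 - 16)*55/2 - 30
= 55/2*55/2 - 30
= 3025/4 - 30 = 2905/4

2905/4


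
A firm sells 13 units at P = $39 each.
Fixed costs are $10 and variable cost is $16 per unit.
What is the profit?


Total Revenue = P * Q = 39 * 13 = $507
Total Cost = FC + VC*Q = 10 + 16*13 = $218
Profit = TR - TC = 507 - 218 = $289

$289


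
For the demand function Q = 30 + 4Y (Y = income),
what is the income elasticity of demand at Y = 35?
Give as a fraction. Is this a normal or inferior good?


dQ/dY = 4
At Y = 35: Q = 30 + 4*35 = 170
Ey = (dQ/dY)(Y/Q) = 4 * 35 / 170 = 14/17
Since Ey > 0, this is a normal good.

14/17 (normal good)


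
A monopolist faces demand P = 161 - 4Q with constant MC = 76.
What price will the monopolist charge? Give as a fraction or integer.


MR = 161 - 8Q
Set MR = MC: 161 - 8Q = 76
Q* = 85/8
Substitute into demand:
P* = 161 - 4*85/8 = 237/2

237/2


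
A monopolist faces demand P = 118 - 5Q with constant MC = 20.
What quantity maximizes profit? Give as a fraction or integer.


TR = P*Q = (118 - 5Q)Q = 118Q - 5Q^2
MR = dTR/dQ = 118 - 10Q
Set MR = MC:
118 - 10Q = 20
98 = 10Q
Q* = 98/10 = 49/5

49/5


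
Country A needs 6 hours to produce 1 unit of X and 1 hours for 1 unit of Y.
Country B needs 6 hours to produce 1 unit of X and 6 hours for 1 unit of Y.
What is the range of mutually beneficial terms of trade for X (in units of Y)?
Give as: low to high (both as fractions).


Opportunity cost of X for Country A = hours_X / hours_Y = 6/1 = 6 units of Y
Opportunity cost of X for Country B = hours_X / hours_Y = 6/6 = 1 units of Y
Terms of trade must be between the two opportunity costs.
Range: 1 to 6

1 to 6


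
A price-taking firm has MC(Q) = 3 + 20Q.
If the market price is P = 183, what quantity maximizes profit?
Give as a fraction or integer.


In perfect competition, profit is maximized where P = MC.
183 = 3 + 20Q
180 = 20Q
Q* = 180/20 = 9

9


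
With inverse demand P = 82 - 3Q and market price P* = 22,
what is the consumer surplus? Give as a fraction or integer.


Maximum willingness to pay (at Q=0): P_max = 82
Quantity demanded at P* = 22:
Q* = (82 - 22)/3 = 20
CS = (1/2) * Q* * (P_max - P*)
CS = (1/2) * 20 * (82 - 22)
CS = (1/2) * 20 * 60 = 600

600


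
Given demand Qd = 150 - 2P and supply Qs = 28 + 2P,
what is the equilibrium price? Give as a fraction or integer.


At equilibrium, Qd = Qs.
150 - 2P = 28 + 2P
150 - 28 = 2P + 2P
122 = 4P
P* = 122/4 = 61/2

61/2


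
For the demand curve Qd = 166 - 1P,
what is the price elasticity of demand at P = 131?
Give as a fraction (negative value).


dQ/dP = -1
At P = 131: Q = 166 - 1*131 = 35
E = (dQ/dP)(P/Q) = (-1)(131/35) = -131/35

-131/35


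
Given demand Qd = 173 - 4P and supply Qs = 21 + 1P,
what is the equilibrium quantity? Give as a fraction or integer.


First find equilibrium price:
173 - 4P = 21 + 1P
P* = 152/5 = 152/5
Then substitute into demand:
Q* = 173 - 4 * 152/5 = 257/5

257/5


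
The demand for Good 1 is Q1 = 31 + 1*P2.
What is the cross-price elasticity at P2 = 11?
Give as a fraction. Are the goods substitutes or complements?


dQ1/dP2 = 1
At P2 = 11: Q1 = 31 + 1*11 = 42
Exy = (dQ1/dP2)(P2/Q1) = 1 * 11 / 42 = 11/42
Since Exy > 0, the goods are substitutes.

11/42 (substitutes)


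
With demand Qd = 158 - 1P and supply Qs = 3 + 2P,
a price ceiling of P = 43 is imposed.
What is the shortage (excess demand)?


At P = 43:
Qd = 158 - 1*43 = 115
Qs = 3 + 2*43 = 89
Shortage = Qd - Qs = 115 - 89 = 26

26


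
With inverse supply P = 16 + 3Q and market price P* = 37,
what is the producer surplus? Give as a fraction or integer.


Minimum supply price (at Q=0): P_min = 16
Quantity supplied at P* = 37:
Q* = (37 - 16)/3 = 7
PS = (1/2) * Q* * (P* - P_min)
PS = (1/2) * 7 * (37 - 16)
PS = (1/2) * 7 * 21 = 147/2

147/2


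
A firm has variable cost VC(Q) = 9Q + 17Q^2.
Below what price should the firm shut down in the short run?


AVC(Q) = VC(Q)/Q = 9 + 17Q
AVC is increasing in Q, so minimum AVC is at Q -> 0+.
Min AVC = 9
The firm should shut down if P < 9.

9


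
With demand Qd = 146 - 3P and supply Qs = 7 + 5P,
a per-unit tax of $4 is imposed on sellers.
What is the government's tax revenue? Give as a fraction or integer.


With tax on sellers, new supply: Qs' = 7 + 5(P - 4)
= 5P - 13
New equilibrium quantity:
Q_new = 691/8
Tax revenue = tax * Q_new = 4 * 691/8 = 691/2

691/2


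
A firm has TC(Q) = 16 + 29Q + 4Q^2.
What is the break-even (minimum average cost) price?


AC(Q) = 16/Q + 29 + 4Q
To minimize: dAC/dQ = -16/Q^2 + 4 = 0
Q^2 = 16/4 = 4
Q* = 2
Min AC = 16/2 + 29 + 4*2
Min AC = 8 + 29 + 8 = 45

45


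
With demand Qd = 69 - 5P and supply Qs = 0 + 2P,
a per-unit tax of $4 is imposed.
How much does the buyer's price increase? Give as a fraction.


With a per-unit tax, the buyer's price increase depends on relative slopes.
Supply slope: d = 2, Demand slope: b = 5
Buyer's price increase = d * tax / (b + d)
= 2 * 4 / (5 + 2)
= 8 / 7 = 8/7

8/7


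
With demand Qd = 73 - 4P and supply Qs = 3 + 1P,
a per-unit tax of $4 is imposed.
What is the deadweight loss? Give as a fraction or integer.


Pre-tax equilibrium quantity: Q* = 17
Post-tax equilibrium quantity: Q_tax = 69/5
Reduction in quantity: Q* - Q_tax = 16/5
DWL = (1/2) * tax * (Q* - Q_tax)
DWL = (1/2) * 4 * 16/5 = 32/5

32/5


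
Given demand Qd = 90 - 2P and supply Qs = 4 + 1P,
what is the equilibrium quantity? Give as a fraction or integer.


First find equilibrium price:
90 - 2P = 4 + 1P
P* = 86/3 = 86/3
Then substitute into demand:
Q* = 90 - 2 * 86/3 = 98/3

98/3


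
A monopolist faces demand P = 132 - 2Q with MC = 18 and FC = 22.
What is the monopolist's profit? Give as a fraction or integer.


MR = MC: 132 - 4Q = 18
Q* = 57/2
P* = 132 - 2*57/2 = 75
Profit = (P* - MC)*Q* - FC
= (75 - 18)*57/2 - 22
= 57*57/2 - 22
= 3249/2 - 22 = 3205/2

3205/2


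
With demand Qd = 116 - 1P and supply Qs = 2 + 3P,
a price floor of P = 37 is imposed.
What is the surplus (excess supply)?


At P = 37:
Qd = 116 - 1*37 = 79
Qs = 2 + 3*37 = 113
Surplus = Qs - Qd = 113 - 79 = 34

34


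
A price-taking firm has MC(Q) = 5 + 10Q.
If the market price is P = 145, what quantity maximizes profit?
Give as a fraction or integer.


In perfect competition, profit is maximized where P = MC.
145 = 5 + 10Q
140 = 10Q
Q* = 140/10 = 14

14


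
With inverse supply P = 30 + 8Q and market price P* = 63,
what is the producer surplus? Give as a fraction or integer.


Minimum supply price (at Q=0): P_min = 30
Quantity supplied at P* = 63:
Q* = (63 - 30)/8 = 33/8
PS = (1/2) * Q* * (P* - P_min)
PS = (1/2) * 33/8 * (63 - 30)
PS = (1/2) * 33/8 * 33 = 1089/16

1089/16


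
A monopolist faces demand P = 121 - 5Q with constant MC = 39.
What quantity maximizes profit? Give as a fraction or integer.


TR = P*Q = (121 - 5Q)Q = 121Q - 5Q^2
MR = dTR/dQ = 121 - 10Q
Set MR = MC:
121 - 10Q = 39
82 = 10Q
Q* = 82/10 = 41/5

41/5


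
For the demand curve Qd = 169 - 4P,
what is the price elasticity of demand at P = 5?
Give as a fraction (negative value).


dQ/dP = -4
At P = 5: Q = 169 - 4*5 = 149
E = (dQ/dP)(P/Q) = (-4)(5/149) = -20/149

-20/149


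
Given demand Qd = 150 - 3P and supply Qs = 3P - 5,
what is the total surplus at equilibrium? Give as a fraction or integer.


Find equilibrium: 150 - 3P = 3P - 5
150 + 5 = 6P
P* = 155/6 = 155/6
Q* = 3*155/6 - 5 = 145/2
Inverse demand: P = 50 - Q/3, so P_max = 50
Inverse supply: P = 5/3 + Q/3, so P_min = 5/3
CS = (1/2) * 145/2 * (50 - 155/6) = 21025/24
PS = (1/2) * 145/2 * (155/6 - 5/3) = 21025/24
TS = CS + PS = 21025/24 + 21025/24 = 21025/12

21025/12


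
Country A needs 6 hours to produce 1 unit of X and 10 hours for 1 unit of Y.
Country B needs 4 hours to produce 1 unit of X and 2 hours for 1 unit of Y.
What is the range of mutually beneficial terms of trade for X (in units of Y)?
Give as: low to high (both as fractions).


Opportunity cost of X for Country A = hours_X / hours_Y = 6/10 = 3/5 units of Y
Opportunity cost of X for Country B = hours_X / hours_Y = 4/2 = 2 units of Y
Terms of trade must be between the two opportunity costs.
Range: 3/5 to 2

3/5 to 2


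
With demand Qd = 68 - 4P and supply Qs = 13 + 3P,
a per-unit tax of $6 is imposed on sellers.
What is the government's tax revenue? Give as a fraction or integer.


With tax on sellers, new supply: Qs' = 13 + 3(P - 6)
= 3P - 5
New equilibrium quantity:
Q_new = 184/7
Tax revenue = tax * Q_new = 6 * 184/7 = 1104/7

1104/7


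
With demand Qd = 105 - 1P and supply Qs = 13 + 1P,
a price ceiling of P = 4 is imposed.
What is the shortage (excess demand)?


At P = 4:
Qd = 105 - 1*4 = 101
Qs = 13 + 1*4 = 17
Shortage = Qd - Qs = 101 - 17 = 84

84


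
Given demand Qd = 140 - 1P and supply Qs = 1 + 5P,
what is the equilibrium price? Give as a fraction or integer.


At equilibrium, Qd = Qs.
140 - 1P = 1 + 5P
140 - 1 = 1P + 5P
139 = 6P
P* = 139/6 = 139/6

139/6


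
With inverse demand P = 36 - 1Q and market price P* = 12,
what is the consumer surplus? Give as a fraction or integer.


Maximum willingness to pay (at Q=0): P_max = 36
Quantity demanded at P* = 12:
Q* = (36 - 12)/1 = 24
CS = (1/2) * Q* * (P_max - P*)
CS = (1/2) * 24 * (36 - 12)
CS = (1/2) * 24 * 24 = 288

288


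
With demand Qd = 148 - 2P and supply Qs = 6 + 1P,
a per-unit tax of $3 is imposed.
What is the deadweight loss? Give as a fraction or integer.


Pre-tax equilibrium quantity: Q* = 160/3
Post-tax equilibrium quantity: Q_tax = 154/3
Reduction in quantity: Q* - Q_tax = 2
DWL = (1/2) * tax * (Q* - Q_tax)
DWL = (1/2) * 3 * 2 = 3

3


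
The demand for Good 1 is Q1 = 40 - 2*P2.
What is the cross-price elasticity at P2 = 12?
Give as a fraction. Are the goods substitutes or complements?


dQ1/dP2 = -2
At P2 = 12: Q1 = 40 - 2*12 = 16
Exy = (dQ1/dP2)(P2/Q1) = -2 * 12 / 16 = -3/2
Since Exy < 0, the goods are complements.

-3/2 (complements)


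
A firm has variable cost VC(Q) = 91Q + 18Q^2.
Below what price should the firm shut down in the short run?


AVC(Q) = VC(Q)/Q = 91 + 18Q
AVC is increasing in Q, so minimum AVC is at Q -> 0+.
Min AVC = 91
The firm should shut down if P < 91.

91


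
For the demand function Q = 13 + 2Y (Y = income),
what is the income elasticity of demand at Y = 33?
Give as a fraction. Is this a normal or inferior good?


dQ/dY = 2
At Y = 33: Q = 13 + 2*33 = 79
Ey = (dQ/dY)(Y/Q) = 2 * 33 / 79 = 66/79
Since Ey > 0, this is a normal good.

66/79 (normal good)


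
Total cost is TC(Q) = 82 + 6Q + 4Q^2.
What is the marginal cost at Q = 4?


MC = dTC/dQ = 6 + 2*4*Q
At Q = 4:
MC = 6 + 8*4
MC = 6 + 32 = 38

38


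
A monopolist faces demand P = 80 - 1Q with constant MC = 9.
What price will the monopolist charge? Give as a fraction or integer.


MR = 80 - 2Q
Set MR = MC: 80 - 2Q = 9
Q* = 71/2
Substitute into demand:
P* = 80 - 1*71/2 = 89/2

89/2


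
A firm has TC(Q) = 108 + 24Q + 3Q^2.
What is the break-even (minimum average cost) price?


AC(Q) = 108/Q + 24 + 3Q
To minimize: dAC/dQ = -108/Q^2 + 3 = 0
Q^2 = 108/3 = 36
Q* = 6
Min AC = 108/6 + 24 + 3*6
Min AC = 18 + 24 + 18 = 60

60


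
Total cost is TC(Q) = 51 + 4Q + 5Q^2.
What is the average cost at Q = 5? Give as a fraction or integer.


TC(5) = 51 + 4*5 + 5*5^2
TC(5) = 51 + 20 + 125 = 196
AC = TC/Q = 196/5 = 196/5

196/5


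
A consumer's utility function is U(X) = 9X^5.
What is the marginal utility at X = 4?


MU = dU/dX = 9*5*X^(5-1)
MU = 45*X^4
At X = 4:
MU = 45 * 4^4
MU = 45 * 256 = 11520

11520


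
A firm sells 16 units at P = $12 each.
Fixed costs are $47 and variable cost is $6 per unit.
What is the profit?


Total Revenue = P * Q = 12 * 16 = $192
Total Cost = FC + VC*Q = 47 + 6*16 = $143
Profit = TR - TC = 192 - 143 = $49

$49


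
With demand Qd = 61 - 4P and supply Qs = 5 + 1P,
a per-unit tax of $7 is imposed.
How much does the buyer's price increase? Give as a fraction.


With a per-unit tax, the buyer's price increase depends on relative slopes.
Supply slope: d = 1, Demand slope: b = 4
Buyer's price increase = d * tax / (b + d)
= 1 * 7 / (4 + 1)
= 7 / 5 = 7/5

7/5


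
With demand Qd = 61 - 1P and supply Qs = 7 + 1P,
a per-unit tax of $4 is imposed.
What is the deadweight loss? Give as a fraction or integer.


Pre-tax equilibrium quantity: Q* = 34
Post-tax equilibrium quantity: Q_tax = 32
Reduction in quantity: Q* - Q_tax = 2
DWL = (1/2) * tax * (Q* - Q_tax)
DWL = (1/2) * 4 * 2 = 4

4


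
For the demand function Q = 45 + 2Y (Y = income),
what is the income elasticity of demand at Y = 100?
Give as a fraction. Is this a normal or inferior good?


dQ/dY = 2
At Y = 100: Q = 45 + 2*100 = 245
Ey = (dQ/dY)(Y/Q) = 2 * 100 / 245 = 40/49
Since Ey > 0, this is a normal good.

40/49 (normal good)


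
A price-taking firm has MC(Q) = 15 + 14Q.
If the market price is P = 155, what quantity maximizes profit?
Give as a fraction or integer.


In perfect competition, profit is maximized where P = MC.
155 = 15 + 14Q
140 = 14Q
Q* = 140/14 = 10

10


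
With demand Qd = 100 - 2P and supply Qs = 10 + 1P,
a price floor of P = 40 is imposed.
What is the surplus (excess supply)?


At P = 40:
Qd = 100 - 2*40 = 20
Qs = 10 + 1*40 = 50
Surplus = Qs - Qd = 50 - 20 = 30

30


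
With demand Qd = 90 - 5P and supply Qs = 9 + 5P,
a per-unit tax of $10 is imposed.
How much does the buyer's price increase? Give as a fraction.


With a per-unit tax, the buyer's price increase depends on relative slopes.
Supply slope: d = 5, Demand slope: b = 5
Buyer's price increase = d * tax / (b + d)
= 5 * 10 / (5 + 5)
= 50 / 10 = 5

5


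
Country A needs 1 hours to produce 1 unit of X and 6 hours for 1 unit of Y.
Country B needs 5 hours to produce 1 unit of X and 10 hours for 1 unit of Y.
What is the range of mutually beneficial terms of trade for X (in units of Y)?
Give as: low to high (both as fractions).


Opportunity cost of X for Country A = hours_X / hours_Y = 1/6 = 1/6 units of Y
Opportunity cost of X for Country B = hours_X / hours_Y = 5/10 = 1/2 units of Y
Terms of trade must be between the two opportunity costs.
Range: 1/6 to 1/2

1/6 to 1/2


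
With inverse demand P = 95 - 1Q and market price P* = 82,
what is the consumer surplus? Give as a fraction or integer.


Maximum willingness to pay (at Q=0): P_max = 95
Quantity demanded at P* = 82:
Q* = (95 - 82)/1 = 13
CS = (1/2) * Q* * (P_max - P*)
CS = (1/2) * 13 * (95 - 82)
CS = (1/2) * 13 * 13 = 169/2

169/2


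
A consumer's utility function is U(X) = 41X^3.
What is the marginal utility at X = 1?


MU = dU/dX = 41*3*X^(3-1)
MU = 123*X^2
At X = 1:
MU = 123 * 1^2
MU = 123 * 1 = 123

123


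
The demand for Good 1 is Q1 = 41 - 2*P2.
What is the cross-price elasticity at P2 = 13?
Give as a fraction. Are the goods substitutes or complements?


dQ1/dP2 = -2
At P2 = 13: Q1 = 41 - 2*13 = 15
Exy = (dQ1/dP2)(P2/Q1) = -2 * 13 / 15 = -26/15
Since Exy < 0, the goods are complements.

-26/15 (complements)


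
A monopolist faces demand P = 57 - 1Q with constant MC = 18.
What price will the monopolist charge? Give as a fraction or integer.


MR = 57 - 2Q
Set MR = MC: 57 - 2Q = 18
Q* = 39/2
Substitute into demand:
P* = 57 - 1*39/2 = 75/2

75/2


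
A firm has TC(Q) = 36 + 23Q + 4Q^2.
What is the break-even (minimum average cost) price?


AC(Q) = 36/Q + 23 + 4Q
To minimize: dAC/dQ = -36/Q^2 + 4 = 0
Q^2 = 36/4 = 9
Q* = 3
Min AC = 36/3 + 23 + 4*3
Min AC = 12 + 23 + 12 = 47

47


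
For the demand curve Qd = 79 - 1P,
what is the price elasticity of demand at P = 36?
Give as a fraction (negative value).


dQ/dP = -1
At P = 36: Q = 79 - 1*36 = 43
E = (dQ/dP)(P/Q) = (-1)(36/43) = -36/43

-36/43


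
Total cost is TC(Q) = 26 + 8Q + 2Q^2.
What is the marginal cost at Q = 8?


MC = dTC/dQ = 8 + 2*2*Q
At Q = 8:
MC = 8 + 4*8
MC = 8 + 32 = 40

40


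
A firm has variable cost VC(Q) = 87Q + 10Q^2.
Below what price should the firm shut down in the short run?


AVC(Q) = VC(Q)/Q = 87 + 10Q
AVC is increasing in Q, so minimum AVC is at Q -> 0+.
Min AVC = 87
The firm should shut down if P < 87.

87


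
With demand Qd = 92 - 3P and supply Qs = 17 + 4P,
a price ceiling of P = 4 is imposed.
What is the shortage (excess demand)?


At P = 4:
Qd = 92 - 3*4 = 80
Qs = 17 + 4*4 = 33
Shortage = Qd - Qs = 80 - 33 = 47

47


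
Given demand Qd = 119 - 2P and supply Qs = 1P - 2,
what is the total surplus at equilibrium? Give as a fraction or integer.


Find equilibrium: 119 - 2P = 1P - 2
119 + 2 = 3P
P* = 121/3 = 121/3
Q* = 1*121/3 - 2 = 115/3
Inverse demand: P = 119/2 - Q/2, so P_max = 119/2
Inverse supply: P = 2 + Q/1, so P_min = 2
CS = (1/2) * 115/3 * (119/2 - 121/3) = 13225/36
PS = (1/2) * 115/3 * (121/3 - 2) = 13225/18
TS = CS + PS = 13225/36 + 13225/18 = 13225/12

13225/12


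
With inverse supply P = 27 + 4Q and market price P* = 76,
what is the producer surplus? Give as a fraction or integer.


Minimum supply price (at Q=0): P_min = 27
Quantity supplied at P* = 76:
Q* = (76 - 27)/4 = 49/4
PS = (1/2) * Q* * (P* - P_min)
PS = (1/2) * 49/4 * (76 - 27)
PS = (1/2) * 49/4 * 49 = 2401/8

2401/8


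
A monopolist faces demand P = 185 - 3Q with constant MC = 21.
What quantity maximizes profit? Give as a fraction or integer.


TR = P*Q = (185 - 3Q)Q = 185Q - 3Q^2
MR = dTR/dQ = 185 - 6Q
Set MR = MC:
185 - 6Q = 21
164 = 6Q
Q* = 164/6 = 82/3

82/3


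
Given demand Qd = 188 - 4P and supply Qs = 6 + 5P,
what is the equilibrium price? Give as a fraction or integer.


At equilibrium, Qd = Qs.
188 - 4P = 6 + 5P
188 - 6 = 4P + 5P
182 = 9P
P* = 182/9 = 182/9

182/9


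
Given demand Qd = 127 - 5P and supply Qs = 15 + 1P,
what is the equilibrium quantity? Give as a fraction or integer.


First find equilibrium price:
127 - 5P = 15 + 1P
P* = 112/6 = 56/3
Then substitute into demand:
Q* = 127 - 5 * 56/3 = 101/3

101/3


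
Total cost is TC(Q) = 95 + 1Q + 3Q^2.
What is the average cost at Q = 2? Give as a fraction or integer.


TC(2) = 95 + 1*2 + 3*2^2
TC(2) = 95 + 2 + 12 = 109
AC = TC/Q = 109/2 = 109/2

109/2


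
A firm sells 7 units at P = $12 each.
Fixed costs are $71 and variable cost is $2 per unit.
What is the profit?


Total Revenue = P * Q = 12 * 7 = $84
Total Cost = FC + VC*Q = 71 + 2*7 = $85
Profit = TR - TC = 84 - 85 = $-1

$-1


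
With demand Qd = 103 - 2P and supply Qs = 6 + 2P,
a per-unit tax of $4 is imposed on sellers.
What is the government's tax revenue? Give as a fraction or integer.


With tax on sellers, new supply: Qs' = 6 + 2(P - 4)
= 2P - 2
New equilibrium quantity:
Q_new = 101/2
Tax revenue = tax * Q_new = 4 * 101/2 = 202

202


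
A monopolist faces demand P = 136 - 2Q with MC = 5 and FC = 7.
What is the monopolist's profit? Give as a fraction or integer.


MR = MC: 136 - 4Q = 5
Q* = 131/4
P* = 136 - 2*131/4 = 141/2
Profit = (P* - MC)*Q* - FC
= (141/2 - 5)*131/4 - 7
= 131/2*131/4 - 7
= 17161/8 - 7 = 17105/8

17105/8


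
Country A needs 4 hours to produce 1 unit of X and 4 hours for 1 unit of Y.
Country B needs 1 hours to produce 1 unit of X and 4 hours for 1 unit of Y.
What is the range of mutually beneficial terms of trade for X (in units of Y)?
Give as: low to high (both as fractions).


Opportunity cost of X for Country A = hours_X / hours_Y = 4/4 = 1 units of Y
Opportunity cost of X for Country B = hours_X / hours_Y = 1/4 = 1/4 units of Y
Terms of trade must be between the two opportunity costs.
Range: 1/4 to 1

1/4 to 1


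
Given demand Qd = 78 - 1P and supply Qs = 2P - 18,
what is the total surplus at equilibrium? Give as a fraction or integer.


Find equilibrium: 78 - 1P = 2P - 18
78 + 18 = 3P
P* = 96/3 = 32
Q* = 2*32 - 18 = 46
Inverse demand: P = 78 - Q/1, so P_max = 78
Inverse supply: P = 9 + Q/2, so P_min = 9
CS = (1/2) * 46 * (78 - 32) = 1058
PS = (1/2) * 46 * (32 - 9) = 529
TS = CS + PS = 1058 + 529 = 1587

1587


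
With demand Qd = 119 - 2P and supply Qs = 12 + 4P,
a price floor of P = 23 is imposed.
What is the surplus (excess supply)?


At P = 23:
Qd = 119 - 2*23 = 73
Qs = 12 + 4*23 = 104
Surplus = Qs - Qd = 104 - 73 = 31

31


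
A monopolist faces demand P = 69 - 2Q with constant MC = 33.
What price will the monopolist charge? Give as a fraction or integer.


MR = 69 - 4Q
Set MR = MC: 69 - 4Q = 33
Q* = 9
Substitute into demand:
P* = 69 - 2*9 = 51

51


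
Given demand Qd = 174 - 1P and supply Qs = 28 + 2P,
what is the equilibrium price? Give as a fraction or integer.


At equilibrium, Qd = Qs.
174 - 1P = 28 + 2P
174 - 28 = 1P + 2P
146 = 3P
P* = 146/3 = 146/3

146/3


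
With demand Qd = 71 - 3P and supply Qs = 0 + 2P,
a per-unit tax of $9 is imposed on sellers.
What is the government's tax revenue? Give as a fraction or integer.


With tax on sellers, new supply: Qs' = 0 + 2(P - 9)
= 2P - 18
New equilibrium quantity:
Q_new = 88/5
Tax revenue = tax * Q_new = 9 * 88/5 = 792/5

792/5


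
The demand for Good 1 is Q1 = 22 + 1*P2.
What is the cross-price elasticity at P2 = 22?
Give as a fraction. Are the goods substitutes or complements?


dQ1/dP2 = 1
At P2 = 22: Q1 = 22 + 1*22 = 44
Exy = (dQ1/dP2)(P2/Q1) = 1 * 22 / 44 = 1/2
Since Exy > 0, the goods are substitutes.

1/2 (substitutes)


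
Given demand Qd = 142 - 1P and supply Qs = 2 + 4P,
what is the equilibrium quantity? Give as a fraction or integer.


First find equilibrium price:
142 - 1P = 2 + 4P
P* = 140/5 = 28
Then substitute into demand:
Q* = 142 - 1 * 28 = 114

114


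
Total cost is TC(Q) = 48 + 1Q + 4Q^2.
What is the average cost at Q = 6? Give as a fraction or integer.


TC(6) = 48 + 1*6 + 4*6^2
TC(6) = 48 + 6 + 144 = 198
AC = TC/Q = 198/6 = 33

33


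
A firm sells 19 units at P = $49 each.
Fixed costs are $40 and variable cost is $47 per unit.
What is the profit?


Total Revenue = P * Q = 49 * 19 = $931
Total Cost = FC + VC*Q = 40 + 47*19 = $933
Profit = TR - TC = 931 - 933 = $-2

$-2


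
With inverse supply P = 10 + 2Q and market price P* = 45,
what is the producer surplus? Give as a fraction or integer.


Minimum supply price (at Q=0): P_min = 10
Quantity supplied at P* = 45:
Q* = (45 - 10)/2 = 35/2
PS = (1/2) * Q* * (P* - P_min)
PS = (1/2) * 35/2 * (45 - 10)
PS = (1/2) * 35/2 * 35 = 1225/4

1225/4


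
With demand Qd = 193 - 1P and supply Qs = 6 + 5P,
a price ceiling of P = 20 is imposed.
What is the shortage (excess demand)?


At P = 20:
Qd = 193 - 1*20 = 173
Qs = 6 + 5*20 = 106
Shortage = Qd - Qs = 173 - 106 = 67

67


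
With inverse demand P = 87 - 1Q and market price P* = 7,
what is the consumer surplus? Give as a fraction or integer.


Maximum willingness to pay (at Q=0): P_max = 87
Quantity demanded at P* = 7:
Q* = (87 - 7)/1 = 80
CS = (1/2) * Q* * (P_max - P*)
CS = (1/2) * 80 * (87 - 7)
CS = (1/2) * 80 * 80 = 3200

3200


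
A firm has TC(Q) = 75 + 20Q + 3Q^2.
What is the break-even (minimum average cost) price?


AC(Q) = 75/Q + 20 + 3Q
To minimize: dAC/dQ = -75/Q^2 + 3 = 0
Q^2 = 75/3 = 25
Q* = 5
Min AC = 75/5 + 20 + 3*5
Min AC = 15 + 20 + 15 = 50

50


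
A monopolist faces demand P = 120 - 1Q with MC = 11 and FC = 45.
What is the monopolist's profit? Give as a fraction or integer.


MR = MC: 120 - 2Q = 11
Q* = 109/2
P* = 120 - 1*109/2 = 131/2
Profit = (P* - MC)*Q* - FC
= (131/2 - 11)*109/2 - 45
= 109/2*109/2 - 45
= 11881/4 - 45 = 11701/4

11701/4


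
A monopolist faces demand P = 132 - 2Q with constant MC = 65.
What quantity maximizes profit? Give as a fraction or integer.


TR = P*Q = (132 - 2Q)Q = 132Q - 2Q^2
MR = dTR/dQ = 132 - 4Q
Set MR = MC:
132 - 4Q = 65
67 = 4Q
Q* = 67/4 = 67/4

67/4


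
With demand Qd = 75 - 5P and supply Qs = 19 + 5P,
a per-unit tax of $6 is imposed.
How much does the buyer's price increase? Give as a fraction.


With a per-unit tax, the buyer's price increase depends on relative slopes.
Supply slope: d = 5, Demand slope: b = 5
Buyer's price increase = d * tax / (b + d)
= 5 * 6 / (5 + 5)
= 30 / 10 = 3

3


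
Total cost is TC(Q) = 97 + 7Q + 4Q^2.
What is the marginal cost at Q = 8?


MC = dTC/dQ = 7 + 2*4*Q
At Q = 8:
MC = 7 + 8*8
MC = 7 + 64 = 71

71


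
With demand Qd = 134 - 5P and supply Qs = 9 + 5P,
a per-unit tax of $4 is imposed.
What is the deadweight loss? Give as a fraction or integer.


Pre-tax equilibrium quantity: Q* = 143/2
Post-tax equilibrium quantity: Q_tax = 123/2
Reduction in quantity: Q* - Q_tax = 10
DWL = (1/2) * tax * (Q* - Q_tax)
DWL = (1/2) * 4 * 10 = 20

20


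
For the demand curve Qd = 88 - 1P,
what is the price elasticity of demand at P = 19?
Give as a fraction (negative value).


dQ/dP = -1
At P = 19: Q = 88 - 1*19 = 69
E = (dQ/dP)(P/Q) = (-1)(19/69) = -19/69

-19/69


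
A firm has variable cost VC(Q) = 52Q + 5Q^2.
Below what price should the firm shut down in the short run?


AVC(Q) = VC(Q)/Q = 52 + 5Q
AVC is increasing in Q, so minimum AVC is at Q -> 0+.
Min AVC = 52
The firm should shut down if P < 52.

52


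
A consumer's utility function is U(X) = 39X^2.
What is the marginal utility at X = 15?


MU = dU/dX = 39*2*X^(2-1)
MU = 78*X^1
At X = 15:
MU = 78 * 15^1
MU = 78 * 15 = 1170

1170


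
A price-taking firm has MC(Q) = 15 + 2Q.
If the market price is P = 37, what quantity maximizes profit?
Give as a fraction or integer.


In perfect competition, profit is maximized where P = MC.
37 = 15 + 2Q
22 = 2Q
Q* = 22/2 = 11

11


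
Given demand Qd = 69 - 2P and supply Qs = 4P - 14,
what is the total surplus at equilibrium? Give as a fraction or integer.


Find equilibrium: 69 - 2P = 4P - 14
69 + 14 = 6P
P* = 83/6 = 83/6
Q* = 4*83/6 - 14 = 124/3
Inverse demand: P = 69/2 - Q/2, so P_max = 69/2
Inverse supply: P = 7/2 + Q/4, so P_min = 7/2
CS = (1/2) * 124/3 * (69/2 - 83/6) = 3844/9
PS = (1/2) * 124/3 * (83/6 - 7/2) = 1922/9
TS = CS + PS = 3844/9 + 1922/9 = 1922/3

1922/3


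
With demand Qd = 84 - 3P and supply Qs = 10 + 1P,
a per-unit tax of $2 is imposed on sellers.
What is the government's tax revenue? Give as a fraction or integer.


With tax on sellers, new supply: Qs' = 10 + 1(P - 2)
= 8 + 1P
New equilibrium quantity:
Q_new = 27
Tax revenue = tax * Q_new = 2 * 27 = 54

54


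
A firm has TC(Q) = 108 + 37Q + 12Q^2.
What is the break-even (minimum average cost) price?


AC(Q) = 108/Q + 37 + 12Q
To minimize: dAC/dQ = -108/Q^2 + 12 = 0
Q^2 = 108/12 = 9
Q* = 3
Min AC = 108/3 + 37 + 12*3
Min AC = 36 + 37 + 36 = 109

109


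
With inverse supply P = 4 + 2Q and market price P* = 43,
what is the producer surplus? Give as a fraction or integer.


Minimum supply price (at Q=0): P_min = 4
Quantity supplied at P* = 43:
Q* = (43 - 4)/2 = 39/2
PS = (1/2) * Q* * (P* - P_min)
PS = (1/2) * 39/2 * (43 - 4)
PS = (1/2) * 39/2 * 39 = 1521/4

1521/4


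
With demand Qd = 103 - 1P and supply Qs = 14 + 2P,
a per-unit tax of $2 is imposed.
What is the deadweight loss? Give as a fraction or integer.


Pre-tax equilibrium quantity: Q* = 220/3
Post-tax equilibrium quantity: Q_tax = 72
Reduction in quantity: Q* - Q_tax = 4/3
DWL = (1/2) * tax * (Q* - Q_tax)
DWL = (1/2) * 2 * 4/3 = 4/3

4/3


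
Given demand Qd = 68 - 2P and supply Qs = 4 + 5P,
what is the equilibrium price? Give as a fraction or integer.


At equilibrium, Qd = Qs.
68 - 2P = 4 + 5P
68 - 4 = 2P + 5P
64 = 7P
P* = 64/7 = 64/7

64/7


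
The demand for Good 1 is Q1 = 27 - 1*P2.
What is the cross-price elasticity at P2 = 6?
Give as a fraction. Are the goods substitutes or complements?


dQ1/dP2 = -1
At P2 = 6: Q1 = 27 - 1*6 = 21
Exy = (dQ1/dP2)(P2/Q1) = -1 * 6 / 21 = -2/7
Since Exy < 0, the goods are complements.

-2/7 (complements)


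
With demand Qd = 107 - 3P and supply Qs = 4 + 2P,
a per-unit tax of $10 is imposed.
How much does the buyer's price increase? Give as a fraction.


With a per-unit tax, the buyer's price increase depends on relative slopes.
Supply slope: d = 2, Demand slope: b = 3
Buyer's price increase = d * tax / (b + d)
= 2 * 10 / (3 + 2)
= 20 / 5 = 4

4


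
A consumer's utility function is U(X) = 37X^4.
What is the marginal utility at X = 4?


MU = dU/dX = 37*4*X^(4-1)
MU = 148*X^3
At X = 4:
MU = 148 * 4^3
MU = 148 * 64 = 9472

9472


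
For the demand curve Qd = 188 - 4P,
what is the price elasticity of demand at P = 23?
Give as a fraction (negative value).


dQ/dP = -4
At P = 23: Q = 188 - 4*23 = 96
E = (dQ/dP)(P/Q) = (-4)(23/96) = -23/24

-23/24


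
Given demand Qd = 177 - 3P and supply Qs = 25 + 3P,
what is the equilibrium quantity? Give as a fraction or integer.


First find equilibrium price:
177 - 3P = 25 + 3P
P* = 152/6 = 76/3
Then substitute into demand:
Q* = 177 - 3 * 76/3 = 101

101


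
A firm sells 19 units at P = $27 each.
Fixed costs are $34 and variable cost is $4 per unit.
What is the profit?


Total Revenue = P * Q = 27 * 19 = $513
Total Cost = FC + VC*Q = 34 + 4*19 = $110
Profit = TR - TC = 513 - 110 = $403

$403


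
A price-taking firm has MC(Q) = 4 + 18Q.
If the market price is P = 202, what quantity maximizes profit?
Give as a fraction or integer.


In perfect competition, profit is maximized where P = MC.
202 = 4 + 18Q
198 = 18Q
Q* = 198/18 = 11

11


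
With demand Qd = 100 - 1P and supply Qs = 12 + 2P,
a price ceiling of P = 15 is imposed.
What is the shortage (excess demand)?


At P = 15:
Qd = 100 - 1*15 = 85
Qs = 12 + 2*15 = 42
Shortage = Qd - Qs = 85 - 42 = 43

43


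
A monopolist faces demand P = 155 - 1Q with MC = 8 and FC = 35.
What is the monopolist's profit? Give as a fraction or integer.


MR = MC: 155 - 2Q = 8
Q* = 147/2
P* = 155 - 1*147/2 = 163/2
Profit = (P* - MC)*Q* - FC
= (163/2 - 8)*147/2 - 35
= 147/2*147/2 - 35
= 21609/4 - 35 = 21469/4

21469/4


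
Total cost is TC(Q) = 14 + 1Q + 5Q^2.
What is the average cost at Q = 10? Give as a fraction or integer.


TC(10) = 14 + 1*10 + 5*10^2
TC(10) = 14 + 10 + 500 = 524
AC = TC/Q = 524/10 = 262/5

262/5


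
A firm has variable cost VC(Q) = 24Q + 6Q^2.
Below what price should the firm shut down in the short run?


AVC(Q) = VC(Q)/Q = 24 + 6Q
AVC is increasing in Q, so minimum AVC is at Q -> 0+.
Min AVC = 24
The firm should shut down if P < 24.

24


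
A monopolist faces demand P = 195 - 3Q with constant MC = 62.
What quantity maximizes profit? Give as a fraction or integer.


TR = P*Q = (195 - 3Q)Q = 195Q - 3Q^2
MR = dTR/dQ = 195 - 6Q
Set MR = MC:
195 - 6Q = 62
133 = 6Q
Q* = 133/6 = 133/6

133/6


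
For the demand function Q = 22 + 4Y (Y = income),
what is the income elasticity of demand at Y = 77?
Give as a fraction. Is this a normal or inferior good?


dQ/dY = 4
At Y = 77: Q = 22 + 4*77 = 330
Ey = (dQ/dY)(Y/Q) = 4 * 77 / 330 = 14/15
Since Ey > 0, this is a normal good.

14/15 (normal good)


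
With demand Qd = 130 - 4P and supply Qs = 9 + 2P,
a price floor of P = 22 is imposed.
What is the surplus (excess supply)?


At P = 22:
Qd = 130 - 4*22 = 42
Qs = 9 + 2*22 = 53
Surplus = Qs - Qd = 53 - 42 = 11

11


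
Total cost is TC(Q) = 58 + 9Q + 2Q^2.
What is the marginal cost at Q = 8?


MC = dTC/dQ = 9 + 2*2*Q
At Q = 8:
MC = 9 + 4*8
MC = 9 + 32 = 41

41


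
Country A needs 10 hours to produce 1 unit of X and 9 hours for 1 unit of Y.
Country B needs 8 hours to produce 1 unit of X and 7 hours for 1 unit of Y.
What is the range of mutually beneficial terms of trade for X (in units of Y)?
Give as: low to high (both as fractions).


Opportunity cost of X for Country A = hours_X / hours_Y = 10/9 = 10/9 units of Y
Opportunity cost of X for Country B = hours_X / hours_Y = 8/7 = 8/7 units of Y
Terms of trade must be between the two opportunity costs.
Range: 10/9 to 8/7

10/9 to 8/7


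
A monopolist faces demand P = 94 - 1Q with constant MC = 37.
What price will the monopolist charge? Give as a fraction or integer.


MR = 94 - 2Q
Set MR = MC: 94 - 2Q = 37
Q* = 57/2
Substitute into demand:
P* = 94 - 1*57/2 = 131/2

131/2


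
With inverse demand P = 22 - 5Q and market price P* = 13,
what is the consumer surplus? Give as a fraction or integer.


Maximum willingness to pay (at Q=0): P_max = 22
Quantity demanded at P* = 13:
Q* = (22 - 13)/5 = 9/5
CS = (1/2) * Q* * (P_max - P*)
CS = (1/2) * 9/5 * (22 - 13)
CS = (1/2) * 9/5 * 9 = 81/10

81/10


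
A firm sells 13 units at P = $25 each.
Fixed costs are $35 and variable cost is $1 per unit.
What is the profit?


Total Revenue = P * Q = 25 * 13 = $325
Total Cost = FC + VC*Q = 35 + 1*13 = $48
Profit = TR - TC = 325 - 48 = $277

$277


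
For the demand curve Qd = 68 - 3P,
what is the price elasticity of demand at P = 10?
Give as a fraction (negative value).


dQ/dP = -3
At P = 10: Q = 68 - 3*10 = 38
E = (dQ/dP)(P/Q) = (-3)(10/38) = -15/19

-15/19


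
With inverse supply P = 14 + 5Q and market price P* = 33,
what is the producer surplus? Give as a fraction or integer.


Minimum supply price (at Q=0): P_min = 14
Quantity supplied at P* = 33:
Q* = (33 - 14)/5 = 19/5
PS = (1/2) * Q* * (P* - P_min)
PS = (1/2) * 19/5 * (33 - 14)
PS = (1/2) * 19/5 * 19 = 361/10

361/10


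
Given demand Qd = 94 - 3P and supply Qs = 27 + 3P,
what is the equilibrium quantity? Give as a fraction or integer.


First find equilibrium price:
94 - 3P = 27 + 3P
P* = 67/6 = 67/6
Then substitute into demand:
Q* = 94 - 3 * 67/6 = 121/2

121/2


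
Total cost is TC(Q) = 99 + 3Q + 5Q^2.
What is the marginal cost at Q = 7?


MC = dTC/dQ = 3 + 2*5*Q
At Q = 7:
MC = 3 + 10*7
MC = 3 + 70 = 73

73


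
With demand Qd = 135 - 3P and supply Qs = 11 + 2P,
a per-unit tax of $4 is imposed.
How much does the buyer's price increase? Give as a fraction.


With a per-unit tax, the buyer's price increase depends on relative slopes.
Supply slope: d = 2, Demand slope: b = 3
Buyer's price increase = d * tax / (b + d)
= 2 * 4 / (3 + 2)
= 8 / 5 = 8/5

8/5


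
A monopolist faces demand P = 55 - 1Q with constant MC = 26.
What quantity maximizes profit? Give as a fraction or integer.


TR = P*Q = (55 - 1Q)Q = 55Q - 1Q^2
MR = dTR/dQ = 55 - 2Q
Set MR = MC:
55 - 2Q = 26
29 = 2Q
Q* = 29/2 = 29/2

29/2


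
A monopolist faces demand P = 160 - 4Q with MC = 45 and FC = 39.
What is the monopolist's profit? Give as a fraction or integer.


MR = MC: 160 - 8Q = 45
Q* = 115/8
P* = 160 - 4*115/8 = 205/2
Profit = (P* - MC)*Q* - FC
= (205/2 - 45)*115/8 - 39
= 115/2*115/8 - 39
= 13225/16 - 39 = 12601/16

12601/16


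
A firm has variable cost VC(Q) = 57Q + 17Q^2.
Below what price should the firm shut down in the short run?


AVC(Q) = VC(Q)/Q = 57 + 17Q
AVC is increasing in Q, so minimum AVC is at Q -> 0+.
Min AVC = 57
The firm should shut down if P < 57.

57


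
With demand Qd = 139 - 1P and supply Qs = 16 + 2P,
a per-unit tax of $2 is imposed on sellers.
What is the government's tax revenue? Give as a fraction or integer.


With tax on sellers, new supply: Qs' = 16 + 2(P - 2)
= 12 + 2P
New equilibrium quantity:
Q_new = 290/3
Tax revenue = tax * Q_new = 2 * 290/3 = 580/3

580/3


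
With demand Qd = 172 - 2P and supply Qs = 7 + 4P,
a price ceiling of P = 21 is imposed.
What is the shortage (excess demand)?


At P = 21:
Qd = 172 - 2*21 = 130
Qs = 7 + 4*21 = 91
Shortage = Qd - Qs = 130 - 91 = 39

39


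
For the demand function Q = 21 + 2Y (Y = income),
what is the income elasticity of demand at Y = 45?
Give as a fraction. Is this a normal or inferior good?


dQ/dY = 2
At Y = 45: Q = 21 + 2*45 = 111
Ey = (dQ/dY)(Y/Q) = 2 * 45 / 111 = 30/37
Since Ey > 0, this is a normal good.

30/37 (normal good)


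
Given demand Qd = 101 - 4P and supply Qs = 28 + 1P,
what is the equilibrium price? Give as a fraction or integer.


At equilibrium, Qd = Qs.
101 - 4P = 28 + 1P
101 - 28 = 4P + 1P
73 = 5P
P* = 73/5 = 73/5

73/5


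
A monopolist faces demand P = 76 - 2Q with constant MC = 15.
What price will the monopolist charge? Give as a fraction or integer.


MR = 76 - 4Q
Set MR = MC: 76 - 4Q = 15
Q* = 61/4
Substitute into demand:
P* = 76 - 2*61/4 = 91/2

91/2


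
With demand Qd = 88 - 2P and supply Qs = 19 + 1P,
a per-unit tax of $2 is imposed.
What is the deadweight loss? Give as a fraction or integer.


Pre-tax equilibrium quantity: Q* = 42
Post-tax equilibrium quantity: Q_tax = 122/3
Reduction in quantity: Q* - Q_tax = 4/3
DWL = (1/2) * tax * (Q* - Q_tax)
DWL = (1/2) * 2 * 4/3 = 4/3

4/3


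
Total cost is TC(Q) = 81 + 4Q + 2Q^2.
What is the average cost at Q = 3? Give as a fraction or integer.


TC(3) = 81 + 4*3 + 2*3^2
TC(3) = 81 + 12 + 18 = 111
AC = TC/Q = 111/3 = 37

37


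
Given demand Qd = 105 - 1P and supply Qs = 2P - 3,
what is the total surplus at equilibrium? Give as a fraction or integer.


Find equilibrium: 105 - 1P = 2P - 3
105 + 3 = 3P
P* = 108/3 = 36
Q* = 2*36 - 3 = 69
Inverse demand: P = 105 - Q/1, so P_max = 105
Inverse supply: P = 3/2 + Q/2, so P_min = 3/2
CS = (1/2) * 69 * (105 - 36) = 4761/2
PS = (1/2) * 69 * (36 - 3/2) = 4761/4
TS = CS + PS = 4761/2 + 4761/4 = 14283/4

14283/4
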